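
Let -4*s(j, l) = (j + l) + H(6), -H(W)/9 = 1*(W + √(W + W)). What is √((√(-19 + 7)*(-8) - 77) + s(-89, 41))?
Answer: √(-206 + 18*√3 - 64*I*√3)/2 ≈ 2.0057 - 6.9086*I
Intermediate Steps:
H(W) = -9*W - 9*√2*√W (H(W) = -9*(W + √(W + W)) = -9*(W + √(2*W)) = -9*(W + √2*√W) = -9*W - 9*√2*√W)
s(j, l) = 27/2 - j/4 - l/4 + 9*√3/2 (s(j, l) = -((j + l) + (-9*6 - 9*√2*√6))/4 = -((j + l) + (-54 - 18*√3))/4 = -(-54 + j + l - 18*√3)/4 = 27/2 - j/4 - l/4 + 9*√3/2)
√((√(-19 + 7)*(-8) - 77) + s(-89, 41)) = √((√(-19 + 7)*(-8) - 77) + (27/2 - ¼*(-89) - ¼*41 + 9*√3/2)) = √((√(-12)*(-8) - 77) + (27/2 + 89/4 - 41/4 + 9*√3/2)) = √(((2*I*√3)*(-8) - 77) + (51/2 + 9*√3/2)) = √((-16*I*√3 - 77) + (51/2 + 9*√3/2)) = √((-77 - 16*I*√3) + (51/2 + 9*√3/2)) = √(-103/2 + 9*√3/2 - 16*I*√3)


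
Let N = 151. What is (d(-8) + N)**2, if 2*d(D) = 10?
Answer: 24336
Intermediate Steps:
d(D) = 5 (d(D) = (1/2)*10 = 5)
(d(-8) + N)**2 = (5 + 151)**2 = 156**2 = 24336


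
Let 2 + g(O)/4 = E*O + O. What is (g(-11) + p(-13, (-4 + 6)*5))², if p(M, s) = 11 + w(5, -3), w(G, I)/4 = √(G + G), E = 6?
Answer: 93185 - 2440*√10 ≈ 85469.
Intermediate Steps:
w(G, I) = 4*√2*√G (w(G, I) = 4*√(G + G) = 4*√(2*G) = 4*(√2*√G) = 4*√2*√G)
p(M, s) = 11 + 4*√10 (p(M, s) = 11 + 4*√2*√5 = 11 + 4*√10)
g(O) = -8 + 28*O (g(O) = -8 + 4*(6*O + O) = -8 + 4*(7*O) = -8 + 28*O)
(g(-11) + p(-13, (-4 + 6)*5))² = ((-8 + 28*(-11)) + (11 + 4*√10))² = ((-8 - 308) + (11 + 4*√10))² = (-316 + (11 + 4*√10))² = (-305 + 4*√10)²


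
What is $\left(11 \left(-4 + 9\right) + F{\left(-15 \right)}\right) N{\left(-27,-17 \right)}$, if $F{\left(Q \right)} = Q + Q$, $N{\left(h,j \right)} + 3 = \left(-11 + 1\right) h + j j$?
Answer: $13900$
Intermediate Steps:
$N{\left(h,j \right)} = -3 + j^{2} - 10 h$ ($N{\left(h,j \right)} = -3 + \left(\left(-11 + 1\right) h + j j\right) = -3 - \left(- j^{2} + 10 h\right) = -3 + j^{2} - 10 h$)
$F{\left(Q \right)} = 2 Q$
$\left(11 \left(-4 + 9\right) + F{\left(-15 \right)}\right) N{\left(-27,-17 \right)} = \left(11 \left(-4 + 9\right) + 2 \left(-15\right)\right) \left(-3 + \left(-17\right)^{2} - -270\right) = \left(11 \cdot 5 - 30\right) \left(-3 + 289 + 270\right) = \left(55 - 30\right) 556 = 25 \cdot 556 = 13900$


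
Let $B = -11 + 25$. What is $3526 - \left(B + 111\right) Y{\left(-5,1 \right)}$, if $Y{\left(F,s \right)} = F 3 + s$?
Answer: $5276$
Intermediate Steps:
$Y{\left(F,s \right)} = s + 3 F$ ($Y{\left(F,s \right)} = 3 F + s = s + 3 F$)
$B = 14$
$3526 - \left(B + 111\right) Y{\left(-5,1 \right)} = 3526 - \left(14 + 111\right) \left(1 + 3 \left(-5\right)\right) = 3526 - 125 \left(1 - 15\right) = 3526 - 125 \left(-14\right) = 3526 - -1750 = 3526 + 1750 = 5276$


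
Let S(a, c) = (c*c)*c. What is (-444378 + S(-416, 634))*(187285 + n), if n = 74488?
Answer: 66593932382198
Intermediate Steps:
S(a, c) = c**3 (S(a, c) = c**2*c = c**3)
(-444378 + S(-416, 634))*(187285 + n) = (-444378 + 634**3)*(187285 + 74488) = (-444378 + 254840104)*261773 = 254395726*261773 = 66593932382198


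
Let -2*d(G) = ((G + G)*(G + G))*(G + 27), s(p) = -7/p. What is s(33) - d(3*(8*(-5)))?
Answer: -88387207/33 ≈ -2.6784e+6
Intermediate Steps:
d(G) = -2*G**2*(27 + G) (d(G) = -(G + G)*(G + G)*(G + 27)/2 = -(2*G)*(2*G)*(27 + G)/2 = -4*G**2*(27 + G)/2 = -2*G**2*(27 + G))
s(33) - d(3*(8*(-5))) = -7/33 - 2*(3*(8*(-5)))**2*(-27 - 3*8*(-5)) = -7*1/33 - 2*(3*(-40))**2*(-27 - 3*(-40)) = -7/33 - 2*(-120)**2*(-27 - 1*(-120)) = -7/33 - 2*14400*(-27 + 120) = -7/33 - 2*14400*93 = -7/33 - 1*2678400 = -7/33 - 2678400 = -88387207/33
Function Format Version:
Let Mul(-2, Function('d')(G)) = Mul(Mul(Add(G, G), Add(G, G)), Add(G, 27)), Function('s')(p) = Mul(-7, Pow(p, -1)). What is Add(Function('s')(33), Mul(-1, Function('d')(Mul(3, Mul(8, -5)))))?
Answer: Rational(-88387207, 33) ≈ -2.6784e+6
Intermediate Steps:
Function('d')(G) = Mul(-2, Pow(G, 2), Add(27, G)) (Function('d')(G) = Mul(Rational(-1, 2), Mul(Mul(Add(G, G), Add(G, G)), Add(G, 27))) = Mul(Rational(-1, 2), Mul(Mul(Mul(2, G), Mul(2, G)), Add(27, G))) = Mul(Rational(-1, 2), Mul(Mul(4, Pow(G, 2)), Add(27, G))) = Mul(Rational(-1, 2), Mul(4, Pow(G, 2), Add(27, G))) = Mul(-2, Pow(G, 2), Add(27, G)))
Add(Function('s')(33), Mul(-1, Function('d')(Mul(3, Mul(8, -5))))) = Add(Mul(-7, Pow(33, -1)), Mul(-1, Mul(2, Pow(Mul(3, Mul(8, -5)), 2), Add(-27, Mul(-1, Mul(3, Mul(8, -5))))))) = Add(Mul(-7, Rational(1, 33)), Mul(-1, Mul(2, Pow(Mul(3, -40), 2), Add(-27, Mul(-1, Mul(3, -40)))))) = Add(Rational(-7, 33), Mul(-1, Mul(2, Pow(-120, 2), Add(-27, Mul(-1, -120))))) = Add(Rational(-7, 33), Mul(-1, Mul(2, 14400, Add(-27, 120)))) = Add(Rational(-7, 33), Mul(-1, Mul(2, 14400, 93))) = Add(Rational(-7, 33), Mul(-1, 2678400)) = Add(Rational(-7, 33), -2678400) = Rational(-88387207, 33)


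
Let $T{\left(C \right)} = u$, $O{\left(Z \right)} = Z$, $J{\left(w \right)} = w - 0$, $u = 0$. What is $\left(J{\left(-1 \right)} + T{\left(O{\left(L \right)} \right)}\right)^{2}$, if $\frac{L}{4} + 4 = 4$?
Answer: $1$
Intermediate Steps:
$L = 0$ ($L = -16 + 4 \cdot 4 = -16 + 16 = 0$)
$J{\left(w \right)} = w$ ($J{\left(w \right)} = w + 0 = w$)
$T{\left(C \right)} = 0$
$\left(J{\left(-1 \right)} + T{\left(O{\left(L \right)} \right)}\right)^{2} = \left(-1 + 0\right)^{2} = \left(-1\right)^{2} = 1$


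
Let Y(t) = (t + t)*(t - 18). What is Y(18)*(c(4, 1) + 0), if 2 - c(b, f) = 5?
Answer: 0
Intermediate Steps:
c(b, f) = -3 (c(b, f) = 2 - 1*5 = 2 - 5 = -3)
Y(t) = 2*t*(-18 + t) (Y(t) = (2*t)*(-18 + t) = 2*t*(-18 + t))
Y(18)*(c(4, 1) + 0) = (2*18*(-18 + 18))*(-3 + 0) = (2*18*0)*(-3) = 0*(-3) = 0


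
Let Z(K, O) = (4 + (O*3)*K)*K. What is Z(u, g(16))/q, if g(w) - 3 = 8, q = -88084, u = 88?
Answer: -63976/22021 ≈ -2.9052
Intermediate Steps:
g(w) = 11 (g(w) = 3 + 8 = 11)
Z(K, O) = K*(4 + 3*K*O) (Z(K, O) = (4 + (3*O)*K)*K = (4 + 3*K*O)*K = K*(4 + 3*K*O))
Z(u, g(16))/q = (88*(4 + 3*88*11))/(-88084) = (88*(4 + 2904))*(-1/88084) = (88*2908)*(-1/88084) = 255904*(-1/88084) = -63976/22021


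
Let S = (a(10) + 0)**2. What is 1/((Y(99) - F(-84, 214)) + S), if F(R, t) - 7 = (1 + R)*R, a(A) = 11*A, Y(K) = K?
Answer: 1/5220 ≈ 0.00019157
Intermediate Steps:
F(R, t) = 7 + R*(1 + R) (F(R, t) = 7 + (1 + R)*R = 7 + R*(1 + R))
S = 12100 (S = (11*10 + 0)**2 = (110 + 0)**2 = 110**2 = 12100)
1/((Y(99) - F(-84, 214)) + S) = 1/((99 - (7 - 84 + (-84)**2)) + 12100) = 1/((99 - (7 - 84 + 7056)) + 12100) = 1/((99 - 1*6979) + 12100) = 1/((99 - 6979) + 12100) = 1/(-6880 + 12100) = 1/5220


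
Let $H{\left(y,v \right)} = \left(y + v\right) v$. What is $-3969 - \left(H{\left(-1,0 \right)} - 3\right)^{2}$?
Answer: $-3978$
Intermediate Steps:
$H{\left(y,v \right)} = v \left(v + y\right)$ ($H{\left(y,v \right)} = \left(v + y\right) v = v \left(v + y\right)$)
$-3969 - \left(H{\left(-1,0 \right)} - 3\right)^{2} = -3969 - \left(0 \left(0 - 1\right) - 3\right)^{2} = -3969 - \left(0 \left(-1\right) - 3\right)^{2} = -3969 - \left(0 - 3\right)^{2} = -3969 - \left(-3\right)^{2} = -3969 - 9 = -3978$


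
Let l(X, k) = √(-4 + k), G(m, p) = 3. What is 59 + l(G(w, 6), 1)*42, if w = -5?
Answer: 59 + 42*I*√3 ≈ 59.0 + 72.746*I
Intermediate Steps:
59 + l(G(w, 6), 1)*42 = 59 + √(-4 + 1)*42 = 59 + √(-3)*42 = 59 + (I*√3)*42 = 59 + 42*I*√3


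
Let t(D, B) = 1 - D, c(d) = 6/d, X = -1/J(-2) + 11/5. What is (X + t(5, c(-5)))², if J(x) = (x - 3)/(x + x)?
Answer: 169/25 ≈ 6.7600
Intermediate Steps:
J(x) = (-3 + x)/(2*x) (J(x) = (-3 + x)/((2*x)) = (-3 + x)*(1/(2*x)) = (-3 + x)/(2*x))
X = 7/5 (X = -1/((½)*(-3 - 2)/(-2)) + 11/5 = -1/((½)*(-½)*(-5)) + 11*(⅕) = -1/5/4 + 11/5 = -1*⅘ + 11/5 = -⅘ + 11/5 = 7/5 ≈ 1.4000)
(X + t(5, c(-5)))² = (7/5 + (1 - 1*5))² = (7/5 + (1 - 5))² = (7/5 - 4)² = (-13/5)² = 169/25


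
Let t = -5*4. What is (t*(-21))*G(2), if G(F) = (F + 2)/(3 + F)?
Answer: 336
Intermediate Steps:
G(F) = (2 + F)/(3 + F)
t = -20
(t*(-21))*G(2) = (-20*(-21))*((2 + 2)/(3 + 2)) = 420*(4/5) = 420*((⅕)*4) = 420*(⅘) = 336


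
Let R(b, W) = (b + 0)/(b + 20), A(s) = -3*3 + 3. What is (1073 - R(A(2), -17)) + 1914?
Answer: 20912/7 ≈ 2987.4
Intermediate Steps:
A(s) = -6 (A(s) = -9 + 3 = -6)
R(b, W) = b/(20 + b)
(1073 - R(A(2), -17)) + 1914 = (1073 - (-6)/(20 - 6)) + 1914 = (1073 - (-6)/14) + 1914 = (1073 - 1*(-3/7)) + 1914 = (1073 + 3/7) + 1914 = 7514/7 + 1914 = 20912/7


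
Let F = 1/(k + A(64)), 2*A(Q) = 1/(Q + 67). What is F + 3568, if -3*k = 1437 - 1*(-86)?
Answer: 1423713278/399023 ≈ 3568.0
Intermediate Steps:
k = -1523/3 (k = -(1437 - 1*(-86))/3 = -(1437 + 86)/3 = -1/3*1523 = -1523/3 ≈ -507.67)
A(Q) = 1/(2*(67 + Q)) (A(Q) = 1/(2*(Q + 67)) = 1/(2*(67 + Q)))
F = -786/399023 (F = 1/(-1523/3 + 1/(2*(67 + 64))) = 1/(-1523/3 + (1/2)/131) = 1/(-1523/3 + (1/2)*(1/131)) = 1/(-1523/3 + 1/262) = 1/(-399023/786) = -786/399023 ≈ -0.0019698)
F + 3568 = -786/399023 + 3568 = 1423713278/399023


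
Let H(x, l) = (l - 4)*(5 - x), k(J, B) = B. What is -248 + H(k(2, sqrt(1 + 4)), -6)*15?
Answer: -998 + 150*sqrt(5) ≈ -662.59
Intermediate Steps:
H(x, l) = (-4 + l)*(5 - x)
-248 + H(k(2, sqrt(1 + 4)), -6)*15 = -248 + (-20 + 4*sqrt(1 + 4) + 5*(-6) - 1*(-6)*sqrt(1 + 4))*15 = -248 + (-20 + 4*sqrt(5) - 30 - 1*(-6)*sqrt(5))*15 = -248 + (-20 + 4*sqrt(5) - 30 + 6*sqrt(5))*15 = -248 + (-50 + 10*sqrt(5))*15 = -248 + (-750 + 150*sqrt(5)) = -998 + 150*sqrt(5)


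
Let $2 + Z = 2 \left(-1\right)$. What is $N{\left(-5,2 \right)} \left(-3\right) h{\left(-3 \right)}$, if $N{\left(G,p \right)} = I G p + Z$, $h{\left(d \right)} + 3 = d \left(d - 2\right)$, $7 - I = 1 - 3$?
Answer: $3384$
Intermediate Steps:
$I = 9$ ($I = 7 - \left(1 - 3\right) = 7 - -2 = 7 + 2 = 9$)
$Z = -4$ ($Z = -2 + 2 \left(-1\right) = -2 - 2 = -4$)
$h{\left(d \right)} = -3 + d \left(-2 + d\right)$ ($h{\left(d \right)} = -3 + d \left(d - 2\right) = -3 + d \left(-2 + d\right)$)
$N{\left(G,p \right)} = -4 + 9 G p$ ($N{\left(G,p \right)} = 9 G p - 4 = -4 + 9 G p$)
$N{\left(-5,2 \right)} \left(-3\right) h{\left(-3 \right)} = \left(-4 + 9 \left(-5\right) 2\right) \left(-3\right) \left(-3 + \left(-3\right)^{2} - -6\right) = \left(-4 - 90\right) \left(-3\right) \left(-3 + 9 + 6\right) = \left(-94\right) \left(-3\right) 12 = 282 \cdot 12 = 3384$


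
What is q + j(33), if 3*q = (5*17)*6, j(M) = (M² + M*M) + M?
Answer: 2381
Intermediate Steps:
j(M) = M + 2*M² (j(M) = (M² + M²) + M = 2*M² + M = M + 2*M²)
q = 170 (q = ((5*17)*6)/3 = (85*6)/3 = (⅓)*510 = 170)
q + j(33) = 170 + 33*(1 + 2*33) = 170 + 33*(1 + 66) = 170 + 33*67 = 170 + 2211 = 2381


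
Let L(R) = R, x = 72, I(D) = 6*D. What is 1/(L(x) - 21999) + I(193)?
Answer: 25391465/21927 ≈ 1158.0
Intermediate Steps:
1/(L(x) - 21999) + I(193) = 1/(72 - 21999) + 6*193 = 1/(-21927) + 1158 = -1/21927 + 1158 = 25391465/21927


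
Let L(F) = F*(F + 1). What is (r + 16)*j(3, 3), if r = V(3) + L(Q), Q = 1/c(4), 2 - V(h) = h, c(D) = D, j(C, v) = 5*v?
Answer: 3675/16 ≈ 229.69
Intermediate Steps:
V(h) = 2 - h
Q = ¼ (Q = 1/4 = ¼ ≈ 0.25000)
L(F) = F*(1 + F)
r = -11/16 (r = (2 - 1*3) + (1 + ¼)/4 = (2 - 3) + (¼)*(5/4) = -1 + 5/16 = -11/16 ≈ -0.68750)
(r + 16)*j(3, 3) = (-11/16 + 16)*(5*3) = (245/16)*15 = 3675/16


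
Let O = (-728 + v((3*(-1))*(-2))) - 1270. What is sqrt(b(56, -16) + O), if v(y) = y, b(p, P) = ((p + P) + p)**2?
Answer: 2*sqrt(1806) ≈ 84.994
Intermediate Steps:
b(p, P) = (P + 2*p)**2 (b(p, P) = ((P + p) + p)**2 = (P + 2*p)**2)
O = -1992 (O = (-728 + (3*(-1))*(-2)) - 1270 = (-728 - 3*(-2)) - 1270 = (-728 + 6) - 1270 = -722 - 1270 = -1992)
sqrt(b(56, -16) + O) = sqrt((-16 + 2*56)**2 - 1992) = sqrt((-16 + 112)**2 - 1992) = sqrt(96**2 - 1992) = sqrt(9216 - 1992) = sqrt(7224) = 2*sqrt(1806)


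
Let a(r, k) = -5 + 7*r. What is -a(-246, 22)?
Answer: 1727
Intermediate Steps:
-a(-246, 22) = -(-5 + 7*(-246)) = -(-5 - 1722) = -1*(-1727) = 1727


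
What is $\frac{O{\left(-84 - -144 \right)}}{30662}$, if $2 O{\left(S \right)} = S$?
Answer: $\frac{15}{15331} \approx 0.00097841$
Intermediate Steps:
$O{\left(S \right)} = \frac{S}{2}$
$\frac{O{\left(-84 - -144 \right)}}{30662} = \frac{\frac{1}{2} \left(-84 - -144\right)}{30662} = \frac{-84 + 144}{2} \cdot \frac{1}{30662} = \frac{1}{2} \cdot 60 \cdot \frac{1}{30662} = 30 \cdot \frac{1}{30662} = \frac{15}{15331}$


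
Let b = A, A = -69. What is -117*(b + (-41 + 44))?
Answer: 7722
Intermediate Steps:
b = -69
-117*(b + (-41 + 44)) = -117*(-69 + (-41 + 44)) = -117*(-69 + 3) = -117*(-66) = 7722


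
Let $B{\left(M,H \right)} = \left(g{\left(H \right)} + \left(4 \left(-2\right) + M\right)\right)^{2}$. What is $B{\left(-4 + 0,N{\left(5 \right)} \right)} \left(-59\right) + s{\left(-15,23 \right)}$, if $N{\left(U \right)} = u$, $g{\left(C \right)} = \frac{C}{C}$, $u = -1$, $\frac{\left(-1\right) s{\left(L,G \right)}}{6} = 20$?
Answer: $-7259$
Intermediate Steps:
$s{\left(L,G \right)} = -120$ ($s{\left(L,G \right)} = \left(-6\right) 20 = -120$)
$g{\left(C \right)} = 1$
$N{\left(U \right)} = -1$
$B{\left(M,H \right)} = \left(-7 + M\right)^{2}$ ($B{\left(M,H \right)} = \left(1 + \left(4 \left(-2\right) + M\right)\right)^{2} = \left(1 + \left(-8 + M\right)\right)^{2} = \left(-7 + M\right)^{2}$)
$B{\left(-4 + 0,N{\left(5 \right)} \right)} \left(-59\right) + s{\left(-15,23 \right)} = \left(-7 + \left(-4 + 0\right)\right)^{2} \left(-59\right) - 120 = \left(-7 - 4\right)^{2} \left(-59\right) - 120 = \left(-11\right)^{2} \left(-59\right) - 120 = 121 \left(-59\right) - 120 = -7139 - 120 = -7259$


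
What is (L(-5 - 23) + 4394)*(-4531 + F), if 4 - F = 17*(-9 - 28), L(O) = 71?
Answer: -17404570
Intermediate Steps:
F = 633 (F = 4 - 17*(-9 - 28) = 4 - 17*(-37) = 4 - 1*(-629) = 4 + 629 = 633)
(L(-5 - 23) + 4394)*(-4531 + F) = (71 + 4394)*(-4531 + 633) = 4465*(-3898) = -17404570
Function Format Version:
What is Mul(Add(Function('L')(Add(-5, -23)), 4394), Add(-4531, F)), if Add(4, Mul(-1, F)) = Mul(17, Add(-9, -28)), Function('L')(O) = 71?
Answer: -17404570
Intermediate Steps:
F = 633 (F = Add(4, Mul(-1, Mul(17, Add(-9, -28)))) = Add(4, Mul(-1, Mul(17, -37))) = Add(4, Mul(-1, -629)) = Add(4, 629) = 633)
Mul(Add(Function('L')(Add(-5, -23)), 4394), Add(-4531, F)) = Mul(Add(71, 4394), Add(-4531, 633)) = Mul(4465, -3898) = -17404570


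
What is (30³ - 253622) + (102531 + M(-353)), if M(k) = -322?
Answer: -124413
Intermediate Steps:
(30³ - 253622) + (102531 + M(-353)) = (30³ - 253622) + (102531 - 322) = (27000 - 253622) + 102209 = -226622 + 102209 = -124413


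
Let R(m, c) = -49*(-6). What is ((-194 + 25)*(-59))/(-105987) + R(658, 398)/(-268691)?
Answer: -2710278139/28477753017 ≈ -0.095172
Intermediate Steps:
R(m, c) = 294
((-194 + 25)*(-59))/(-105987) + R(658, 398)/(-268691) = ((-194 + 25)*(-59))/(-105987) + 294/(-268691) = -169*(-59)*(-1/105987) + 294*(-1/268691) = 9971*(-1/105987) - 294/268691 = -9971/105987 - 294/268691 = -2710278139/28477753017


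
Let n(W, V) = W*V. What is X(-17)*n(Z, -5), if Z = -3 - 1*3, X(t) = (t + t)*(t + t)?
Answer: 34680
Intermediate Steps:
X(t) = 4*t² (X(t) = (2*t)*(2*t) = 4*t²)
Z = -6 (Z = -3 - 3 = -6)
n(W, V) = V*W
X(-17)*n(Z, -5) = (4*(-17)²)*(-5*(-6)) = (4*289)*30 = 1156*30 = 34680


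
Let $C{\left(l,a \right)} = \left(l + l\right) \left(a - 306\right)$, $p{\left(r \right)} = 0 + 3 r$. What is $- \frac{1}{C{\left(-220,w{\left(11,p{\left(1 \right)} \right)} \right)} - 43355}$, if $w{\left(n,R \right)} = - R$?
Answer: $- \frac{1}{92605} \approx -1.0799 \cdot 10^{-5}$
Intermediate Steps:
$p{\left(r \right)} = 3 r$
$C{\left(l,a \right)} = 2 l \left(-306 + a\right)$
$- \frac{1}{C{\left(-220,w{\left(11,p{\left(1 \right)} \right)} \right)} - 43355} = - \frac{1}{2 \left(-220\right) \left(-306 - 3 \cdot 1\right) - 43355} = - \frac{1}{2 \left(-220\right) \left(-306 - 3\right) - 43355} = - \frac{1}{2 \left(-220\right) \left(-309\right) - 43355} = - \frac{1}{135960 - 43355} = - \frac{1}{92605}$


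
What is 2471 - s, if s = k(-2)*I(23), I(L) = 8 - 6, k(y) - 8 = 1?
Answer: 2453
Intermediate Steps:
k(y) = 9 (k(y) = 8 + 1 = 9)
I(L) = 2
s = 18 (s = 9*2 = 18)
2471 - s = 2471 - 1*18 = 2471 - 18 = 2453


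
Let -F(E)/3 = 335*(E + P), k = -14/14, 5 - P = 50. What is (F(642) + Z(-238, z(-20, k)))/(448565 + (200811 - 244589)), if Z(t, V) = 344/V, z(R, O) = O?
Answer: -600329/404787 ≈ -1.4831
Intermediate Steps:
P = -45 (P = 5 - 1*50 = 5 - 50 = -45)
k = -1 (k = -14*1/14 = -1)
F(E) = 45225 - 1005*E (F(E) = -1005*(E - 45) = -1005*(-45 + E) = -3*(-15075 + 335*E) = 45225 - 1005*E)
(F(642) + Z(-238, z(-20, k)))/(448565 + (200811 - 244589)) = ((45225 - 1005*642) + 344/(-1))/(448565 + (200811 - 244589)) = ((45225 - 645210) + 344*(-1))/(448565 - 43778) = (-599985 - 344)/404787 = -600329*1/404787 = -600329/404787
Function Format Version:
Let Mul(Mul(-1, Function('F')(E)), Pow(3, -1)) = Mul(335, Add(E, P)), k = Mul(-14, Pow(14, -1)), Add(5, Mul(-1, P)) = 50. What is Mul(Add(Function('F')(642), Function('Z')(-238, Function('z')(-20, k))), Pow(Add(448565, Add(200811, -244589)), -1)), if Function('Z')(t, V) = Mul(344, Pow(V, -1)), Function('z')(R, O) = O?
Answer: Rational(-600329, 404787) ≈ -1.4831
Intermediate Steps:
P = -45 (P = Add(5, Mul(-1, 50)) = Add(5, -50) = -45)
k = -1 (k = Mul(-14, Rational(1, 14)) = -1)
Function('F')(E) = Add(45225, Mul(-1005, E)) (Function('F')(E) = Mul(-3, Mul(335, Add(E, -45))) = Mul(-3, Mul(335, Add(-45, E))) = Mul(-3, Add(-15075, Mul(335, E))) = Add(45225, Mul(-1005, E)))
Mul(Add(Function('F')(642), Function('Z')(-238, Function('z')(-20, k))), Pow(Add(448565, Add(200811, -244589)), -1)) = Mul(Add(Add(45225, Mul(-1005, 642)), Mul(344, Pow(-1, -1))), Pow(Add(448565, Add(200811, -244589)), -1)) = Mul(Add(Add(45225, -645210), Mul(344, -1)), Pow(Add(448565, -43778), -1)) = Mul(Add(-599985, -344), Pow(404787, -1)) = Mul(-600329, Rational(1, 404787)) = Rational(-600329, 404787)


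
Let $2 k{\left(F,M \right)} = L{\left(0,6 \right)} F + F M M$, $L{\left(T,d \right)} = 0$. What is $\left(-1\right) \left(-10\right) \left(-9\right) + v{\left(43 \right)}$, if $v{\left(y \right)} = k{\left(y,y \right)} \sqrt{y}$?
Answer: $-90 + \frac{79507 \sqrt{43}}{2} \approx 2.6059 \cdot 10^{5}$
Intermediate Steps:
$k{\left(F,M \right)} = \frac{F M^{2}}{2}$ ($k{\left(F,M \right)} = \frac{0 F + F M M}{2} = \frac{0 + F M^{2}}{2} = \frac{F M^{2}}{2}$)
$v{\left(y \right)} = \frac{y^{\frac{7}{2}}}{2}$ ($v{\left(y \right)} = \frac{y y^{2}}{2} \sqrt{y} = \frac{y^{3}}{2} \sqrt{y} = \frac{y^{\frac{7}{2}}}{2}$)
$\left(-1\right) \left(-10\right) \left(-9\right) + v{\left(43 \right)} = \left(-1\right) \left(-10\right) \left(-9\right) + \frac{43^{\frac{7}{2}}}{2} = 10 \left(-9\right) + \frac{79507 \sqrt{43}}{2} = -90 + \frac{79507 \sqrt{43}}{2}$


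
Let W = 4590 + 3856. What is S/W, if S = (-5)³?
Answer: -125/8446 ≈ -0.014800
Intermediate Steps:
W = 8446
S = -125
S/W = -125/8446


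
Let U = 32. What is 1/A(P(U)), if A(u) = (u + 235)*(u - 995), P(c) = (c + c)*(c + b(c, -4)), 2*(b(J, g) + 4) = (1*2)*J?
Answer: 1/11593375 ≈ 8.6256e-8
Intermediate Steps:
b(J, g) = -4 + J (b(J, g) = -4 + ((1*2)*J)/2 = -4 + (2*J)/2 = -4 + J)
P(c) = 2*c*(-4 + 2*c) (P(c) = (c + c)*(c + (-4 + c)) = (2*c)*(-4 + 2*c) = 2*c*(-4 + 2*c))
A(u) = (-995 + u)*(235 + u) (A(u) = (235 + u)*(-995 + u) = (-995 + u)*(235 + u))
1/A(P(U)) = 1/(-233825 + (4*32*(-2 + 32))² - 3040*32*(-2 + 32)) = 1/(-233825 + (4*32*30)² - 3040*32*30) = 1/(-233825 + 3840² - 760*3840) = 1/(-233825 + 14745600 - 2918400) = 1/11593375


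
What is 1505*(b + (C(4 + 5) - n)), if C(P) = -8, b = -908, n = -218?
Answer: -1050490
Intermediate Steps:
1505*(b + (C(4 + 5) - n)) = 1505*(-908 + (-8 - 1*(-218))) = 1505*(-908 + (-8 + 218)) = 1505*(-908 + 210) = 1505*(-698) = -1050490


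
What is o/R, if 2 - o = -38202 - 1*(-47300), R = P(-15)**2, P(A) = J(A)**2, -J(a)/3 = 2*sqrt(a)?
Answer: -379/12150 ≈ -0.031193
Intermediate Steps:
J(a) = -6*sqrt(a)
P(A) = 36*A (P(A) = (-6*sqrt(A))**2 = 36*A)
R = 291600 (R = (36*(-15))**2 = (-540)**2 = 291600)
o = -9096 (o = 2 - (-38202 - 1*(-47300)) = 2 - (-38202 + 47300) = 2 - 1*9098 = 2 - 9098 = -9096)
o/R = -9096/291600 = -9096*1/291600 = -379/12150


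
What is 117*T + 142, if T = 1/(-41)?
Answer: 5705/41 ≈ 139.15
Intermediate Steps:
T = -1/41 ≈ -0.024390
117*T + 142 = 117*(-1/41) + 142 = -117/41 + 142 = 5705/41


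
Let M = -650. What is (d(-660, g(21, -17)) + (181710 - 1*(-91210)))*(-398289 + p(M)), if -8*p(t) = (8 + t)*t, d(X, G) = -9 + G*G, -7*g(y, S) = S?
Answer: -6023855476992/49 ≈ -1.2294e+11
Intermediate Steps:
g(y, S) = -S/7
d(X, G) = -9 + G²
p(t) = -t*(8 + t)/8 (p(t) = -(8 + t)*t/8 = -t*(8 + t)/8)
(d(-660, g(21, -17)) + (181710 - 1*(-91210)))*(-398289 + p(M)) = ((-9 + (-⅐*(-17))²) + (181710 - 1*(-91210)))*(-398289 - ⅛*(-650)*(8 - 650)) = ((-9 + (17/7)²) + (181710 + 91210))*(-398289 - ⅛*(-650)*(-642)) = ((-9 + 289/49) + 272920)*(-398289 - 104325/2) = (-152/49 + 272920)*(-900903/2) = (13372928/49)*(-900903/2) = -6023855476992/49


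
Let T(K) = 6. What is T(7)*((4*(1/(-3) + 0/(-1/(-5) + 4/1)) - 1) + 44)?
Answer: 250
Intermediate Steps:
T(7)*((4*(1/(-3) + 0/(-1/(-5) + 4/1)) - 1) + 44) = 6*((4*(1/(-3) + 0/(-1/(-5) + 4/1)) - 1) + 44) = 6*((4*(1*(-⅓) + 0/(-1*(-⅕) + 4*1)) - 1) + 44) = 6*((4*(-⅓ + 0/(⅕ + 4)) - 1) + 44) = 6*((4*(-⅓ + 0/(21/5)) - 1) + 44) = 6*((4*(-⅓ + 0*(5/21)) - 1) + 44) = 6*((4*(-⅓ + 0) - 1) + 44) = 6*((4*(-⅓) - 1) + 44) = 6*((-4/3 - 1) + 44) = 6*(-7/3 + 44) = 6*(125/3) = 250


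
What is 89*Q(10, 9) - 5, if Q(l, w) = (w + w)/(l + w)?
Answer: 1507/19 ≈ 79.316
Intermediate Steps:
Q(l, w) = 2*w/(l + w) (Q(l, w) = (2*w)/(l + w) = 2*w/(l + w))
89*Q(10, 9) - 5 = 89*(2*9/(10 + 9)) - 5 = 89*(2*9/19) - 5 = 89*(2*9*(1/19)) - 5 = 89*(18/19) - 5 = 1602/19 - 5 = 1507/19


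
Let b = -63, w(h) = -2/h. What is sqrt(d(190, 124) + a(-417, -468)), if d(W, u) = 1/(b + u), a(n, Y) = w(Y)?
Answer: sqrt(467870)/4758 ≈ 0.14376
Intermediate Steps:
a(n, Y) = -2/Y
d(W, u) = 1/(-63 + u)
sqrt(d(190, 124) + a(-417, -468)) = sqrt(1/(-63 + 124) - 2/(-468)) = sqrt(1/61 - 2*(-1/468)) = sqrt(1/61 + 1/234) = sqrt(295/14274) = sqrt(467870)/4758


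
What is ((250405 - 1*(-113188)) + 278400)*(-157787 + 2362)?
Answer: -99781762025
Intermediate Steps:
((250405 - 1*(-113188)) + 278400)*(-157787 + 2362) = ((250405 + 113188) + 278400)*(-155425) = (363593 + 278400)*(-155425) = 641993*(-155425) = -99781762025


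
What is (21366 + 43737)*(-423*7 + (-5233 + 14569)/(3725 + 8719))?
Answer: -199851822237/1037 ≈ -1.9272e+8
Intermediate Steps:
(21366 + 43737)*(-423*7 + (-5233 + 14569)/(3725 + 8719)) = 65103*(-2961 + 9336/12444) = 65103*(-2961 + 9336*(1/12444)) = 65103*(-2961 + 778/1037) = 65103*(-3069779/1037) = -199851822237/1037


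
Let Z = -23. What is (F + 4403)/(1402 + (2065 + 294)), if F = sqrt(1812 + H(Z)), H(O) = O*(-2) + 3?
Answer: 4403/3761 + sqrt(1861)/3761 ≈ 1.1822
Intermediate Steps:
H(O) = 3 - 2*O (H(O) = -2*O + 3 = 3 - 2*O)
F = sqrt(1861) (F = sqrt(1812 + (3 - 2*(-23))) = sqrt(1812 + (3 + 46)) = sqrt(1812 + 49) = sqrt(1861) ≈ 43.139)
(F + 4403)/(1402 + (2065 + 294)) = (sqrt(1861) + 4403)/(1402 + (2065 + 294)) = (4403 + sqrt(1861))/(1402 + 2359) = (4403 + sqrt(1861))/3761 = (4403 + sqrt(1861))*(1/3761) = 4403/3761 + sqrt(1861)/3761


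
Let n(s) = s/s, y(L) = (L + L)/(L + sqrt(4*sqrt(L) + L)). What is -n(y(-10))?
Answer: -1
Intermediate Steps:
y(L) = 2*L/(L + sqrt(L + 4*sqrt(L))) (y(L) = (2*L)/(L + sqrt(L + 4*sqrt(L))) = 2*L/(L + sqrt(L + 4*sqrt(L))))
n(s) = 1
-n(y(-10)) = -1*1 = -1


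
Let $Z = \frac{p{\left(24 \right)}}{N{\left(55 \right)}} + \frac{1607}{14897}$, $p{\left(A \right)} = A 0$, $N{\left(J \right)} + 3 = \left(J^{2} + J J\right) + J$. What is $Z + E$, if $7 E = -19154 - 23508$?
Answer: $- \frac{635524565}{104279} \approx -6094.5$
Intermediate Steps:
$N{\left(J \right)} = -3 + J + 2 J^{2}$ ($N{\left(J \right)} = -3 + \left(\left(J^{2} + J J\right) + J\right) = -3 + \left(\left(J^{2} + J^{2}\right) + J\right) = -3 + \left(2 J^{2} + J\right) = -3 + \left(J + 2 J^{2}\right) = -3 + J + 2 J^{2}$)
$p{\left(A \right)} = 0$
$E = - \frac{42662}{7}$ ($E = \frac{-19154 - 23508}{7} = \frac{1}{7} \left(-42662\right) = - \frac{42662}{7} \approx -6094.6$)
$Z = \frac{1607}{14897}$ ($Z = \frac{0}{-3 + 55 + 2 \cdot 55^{2}} + \frac{1607}{14897} = \frac{0}{-3 + 55 + 2 \cdot 3025} + 1607 \cdot \frac{1}{14897} = \frac{0}{-3 + 55 + 6050} + \frac{1607}{14897} = \frac{0}{6102} + \frac{1607}{14897} = 0 \cdot \frac{1}{6102} + \frac{1607}{14897} = 0 + \frac{1607}{14897} = \frac{1607}{14897} \approx 0.10787$)
$Z + E = \frac{1607}{14897} - \frac{42662}{7} = - \frac{635524565}{104279}$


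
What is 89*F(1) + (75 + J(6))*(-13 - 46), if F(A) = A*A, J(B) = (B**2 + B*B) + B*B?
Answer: -10708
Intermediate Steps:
J(B) = 3*B**2 (J(B) = (B**2 + B**2) + B**2 = 2*B**2 + B**2 = 3*B**2)
F(A) = A**2
89*F(1) + (75 + J(6))*(-13 - 46) = 89*1**2 + (75 + 3*6**2)*(-13 - 46) = 89*1 + (75 + 3*36)*(-59) = 89 + (75 + 108)*(-59) = 89 + 183*(-59) = 89 - 10797 = -10708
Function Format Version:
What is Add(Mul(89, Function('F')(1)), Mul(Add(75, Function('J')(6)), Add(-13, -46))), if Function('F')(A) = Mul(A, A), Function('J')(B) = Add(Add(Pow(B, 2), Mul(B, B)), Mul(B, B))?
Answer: -10708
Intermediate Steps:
Function('J')(B) = Mul(3, Pow(B, 2)) (Function('J')(B) = Add(Add(Pow(B, 2), Pow(B, 2)), Pow(B, 2)) = Add(Mul(2, Pow(B, 2)), Pow(B, 2)) = Mul(3, Pow(B, 2)))
Function('F')(A) = Pow(A, 2)
Add(Mul(89, Function('F')(1)), Mul(Add(75, Function('J')(6)), Add(-13, -46))) = Add(Mul(89, Pow(1, 2)), Mul(Add(75, Mul(3, Pow(6, 2))), Add(-13, -46))) = Add(Mul(89, 1), Mul(Add(75, Mul(3, 36)), -59)) = Add(89, Mul(Add(75, 108), -59)) = Add(89, Mul(183, -59)) = Add(89, -10797) = -10708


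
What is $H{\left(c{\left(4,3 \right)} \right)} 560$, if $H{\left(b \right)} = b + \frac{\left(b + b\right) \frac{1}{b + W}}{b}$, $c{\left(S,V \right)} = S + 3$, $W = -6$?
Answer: $5040$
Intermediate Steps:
$c{\left(S,V \right)} = 3 + S$
$H{\left(b \right)} = b + \frac{2}{-6 + b}$ ($H{\left(b \right)} = b + \frac{\left(b + b\right) \frac{1}{b - 6}}{b} = b + \frac{2 b \frac{1}{-6 + b}}{b} = b + \frac{2}{-6 + b}$)
$H{\left(c{\left(4,3 \right)} \right)} 560 = \frac{2 + \left(3 + 4\right)^{2} - 6 \left(3 + 4\right)}{-6 + \left(3 + 4\right)} 560 = \frac{2 + 7^{2} - 42}{-6 + 7} \cdot 560 = \frac{2 + 49 - 42}{1} \cdot 560 = 1 \cdot 9 \cdot 560 = 9 \cdot 560 = 5040$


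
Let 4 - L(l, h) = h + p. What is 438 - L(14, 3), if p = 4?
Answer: 441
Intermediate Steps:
L(l, h) = -h (L(l, h) = 4 - (h + 4) = 4 - (4 + h) = 4 + (-4 - h) = -h)
438 - L(14, 3) = 438 - (-1)*3 = 438 - 1*(-3) = 438 + 3 = 441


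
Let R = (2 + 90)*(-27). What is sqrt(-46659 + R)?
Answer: I*sqrt(49143) ≈ 221.68*I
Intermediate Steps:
R = -2484 (R = 92*(-27) = -2484)
sqrt(-46659 + R) = sqrt(-46659 - 2484) = sqrt(-49143) = I*sqrt(49143)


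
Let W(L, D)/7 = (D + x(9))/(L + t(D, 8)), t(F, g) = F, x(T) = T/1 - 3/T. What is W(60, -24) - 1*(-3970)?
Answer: 214219/54 ≈ 3967.0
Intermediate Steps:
x(T) = T - 3/T (x(T) = T*1 - 3/T = T - 3/T)
W(L, D) = 7*(26/3 + D)/(D + L) (W(L, D) = 7*((D + (9 - 3/9))/(L + D)) = 7*((D + (9 - 3*⅑))/(D + L)) = 7*((D + (9 - ⅓))/(D + L)) = 7*((D + 26/3)/(D + L)) = 7*((26/3 + D)/(D + L)) = 7*(26/3 + D)/(D + L))
W(60, -24) - 1*(-3970) = (182/3 + 7*(-24))/(-24 + 60) - 1*(-3970) = (182/3 - 168)/36 + 3970 = (1/36)*(-322/3) + 3970 = -161/54 + 3970 = 214219/54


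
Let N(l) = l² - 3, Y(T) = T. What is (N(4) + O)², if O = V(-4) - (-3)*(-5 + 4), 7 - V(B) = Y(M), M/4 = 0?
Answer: 289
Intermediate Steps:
M = 0 (M = 4*0 = 0)
V(B) = 7 (V(B) = 7 - 1*0 = 7 + 0 = 7)
N(l) = -3 + l²
O = 4 (O = 7 - (-3)*(-5 + 4) = 7 - (-3)*(-1) = 7 - 1*3 = 7 - 3 = 4)
(N(4) + O)² = ((-3 + 4²) + 4)² = ((-3 + 16) + 4)² = (13 + 4)² = 17² = 289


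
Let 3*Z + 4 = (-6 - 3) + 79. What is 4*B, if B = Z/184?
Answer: 11/23 ≈ 0.47826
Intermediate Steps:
Z = 22 (Z = -4/3 + ((-6 - 3) + 79)/3 = -4/3 + (-9 + 79)/3 = -4/3 + (1/3)*70 = -4/3 + 70/3 = 22)
B = 11/92 (B = 22/184 = 22*(1/184) = 11/92 ≈ 0.11957)
4*B = 4*(11/92) = 11/23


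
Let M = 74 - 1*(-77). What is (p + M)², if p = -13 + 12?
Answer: 22500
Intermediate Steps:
p = -1
M = 151 (M = 74 + 77 = 151)
(p + M)² = (-1 + 151)² = 150² = 22500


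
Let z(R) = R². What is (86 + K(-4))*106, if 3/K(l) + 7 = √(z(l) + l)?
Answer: 335066/37 - 636*√3/37 ≈ 9026.1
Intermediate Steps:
K(l) = 3/(-7 + √(l + l²)) (K(l) = 3/(-7 + √(l² + l)) = 3/(-7 + √(l + l²)))
(86 + K(-4))*106 = (86 + 3/(-7 + √(-4*(1 - 4))))*106 = (86 + 3/(-7 + √(-4*(-3))))*106 = (86 + 3/(-7 + √12))*106 = (86 + 3/(-7 + 2*√3))*106 = 9116 + 318/(-7 + 2*√3)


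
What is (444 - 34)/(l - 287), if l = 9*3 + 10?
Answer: -41/25 ≈ -1.6400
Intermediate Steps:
l = 37 (l = 27 + 10 = 37)
(444 - 34)/(l - 287) = (444 - 34)/(37 - 287) = 410/(-250) = 410*(-1/250) = -41/25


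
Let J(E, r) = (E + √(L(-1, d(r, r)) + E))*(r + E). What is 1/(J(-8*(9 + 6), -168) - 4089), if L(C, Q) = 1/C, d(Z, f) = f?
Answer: 10157/312839355 + 352*I/104279785 ≈ 3.2467e-5 + 3.3755e-6*I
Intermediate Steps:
J(E, r) = (E + r)*(E + √(-1 + E)) (J(E, r) = (E + √(1/(-1) + E))*(r + E) = (E + √(-1 + E))*(E + r) = (E + r)*(E + √(-1 + E)))
1/(J(-8*(9 + 6), -168) - 4089) = 1/(((-8*(9 + 6))² - 8*(9 + 6)*(-168) + (-8*(9 + 6))*√(-1 - 8*(9 + 6)) - 168*√(-1 - 8*(9 + 6))) - 4089) = 1/(((-8*15)² - 8*15*(-168) + (-8*15)*√(-1 - 8*15) - 168*√(-1 - 8*15)) - 4089) = 1/(((-120)² - 120*(-168) - 120*√(-1 - 120) - 168*√(-1 - 120)) - 4089) = 1/((14400 + 20160 - 1320*I - 1848*I) - 4089) = 1/((34560 - 3168*I) - 4089) = 1/(30471 - 3168*I) = (30471 + 3168*I)/938518065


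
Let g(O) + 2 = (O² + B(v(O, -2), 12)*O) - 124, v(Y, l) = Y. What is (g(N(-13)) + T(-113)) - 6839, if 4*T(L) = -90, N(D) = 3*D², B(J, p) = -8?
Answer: 492011/2 ≈ 2.4601e+5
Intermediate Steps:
T(L) = -45/2 (T(L) = (¼)*(-90) = -45/2)
g(O) = -126 + O² - 8*O (g(O) = -2 + ((O² - 8*O) - 124) = -2 + (-124 + O² - 8*O) = -126 + O² - 8*O)
(g(N(-13)) + T(-113)) - 6839 = ((-126 + (3*(-13)²)² - 24*(-13)²) - 45/2) - 6839 = ((-126 + (3*169)² - 24*169) - 45/2) - 6839 = ((-126 + 507² - 8*507) - 45/2) - 6839 = ((-126 + 257049 - 4056) - 45/2) - 6839 = (252867 - 45/2) - 6839 = 505689/2 - 6839 = 492011/2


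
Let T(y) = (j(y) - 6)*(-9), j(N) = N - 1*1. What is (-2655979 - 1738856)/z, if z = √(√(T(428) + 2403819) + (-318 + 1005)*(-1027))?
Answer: 1464945*I*√3/√(235183 - 3*√29630) ≈ 5237.9*I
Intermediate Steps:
j(N) = -1 + N (j(N) = N - 1 = -1 + N)
T(y) = 63 - 9*y (T(y) = ((-1 + y) - 6)*(-9) = (-7 + y)*(-9) = 63 - 9*y)
z = √(-705549 + 9*√29630) (z = √(√((63 - 9*428) + 2403819) + (-318 + 1005)*(-1027)) = √(√((63 - 3852) + 2403819) + 687*(-1027)) = √(√(-3789 + 2403819) - 705549) = √(√2400030 - 705549) = √(9*√29630 - 705549) = √(-705549 + 9*√29630) ≈ 839.05*I)
(-2655979 - 1738856)/z = (-2655979 - 1738856)/(√(-705549 + 9*√29630)) = -4394835/√(-705549 + 9*√29630)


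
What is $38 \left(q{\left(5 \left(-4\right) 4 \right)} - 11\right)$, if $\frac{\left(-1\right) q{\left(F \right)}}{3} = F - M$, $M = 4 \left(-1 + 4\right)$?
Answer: $10070$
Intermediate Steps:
$M = 12$ ($M = 4 \cdot 3 = 12$)
$q{\left(F \right)} = 36 - 3 F$ ($q{\left(F \right)} = - 3 \left(F - 12\right) = - 3 \left(-12 + F\right) = 36 - 3 F$)
$38 \left(q{\left(5 \left(-4\right) 4 \right)} - 11\right) = 38 \left(\left(36 - 3 \cdot 5 \left(-4\right) 4\right) - 11\right) = 38 \left(\left(36 - 3 \left(\left(-20\right) 4\right)\right) - 11\right) = 38 \left(\left(36 - -240\right) - 11\right) = 38 \left(\left(36 + 240\right) - 11\right) = 38 \left(276 - 11\right) = 38 \cdot 265 = 10070$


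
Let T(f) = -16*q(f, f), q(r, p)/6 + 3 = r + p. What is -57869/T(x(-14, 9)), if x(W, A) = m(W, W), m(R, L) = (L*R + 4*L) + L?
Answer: 57869/23904 ≈ 2.4209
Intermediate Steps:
q(r, p) = -18 + 6*p + 6*r (q(r, p) = -18 + 6*(r + p) = -18 + 6*(p + r) = -18 + (6*p + 6*r) = -18 + 6*p + 6*r)
m(R, L) = 5*L + L*R (m(R, L) = (4*L + L*R) + L = 5*L + L*R)
x(W, A) = W*(5 + W)
T(f) = 288 - 192*f (T(f) = -16*(-18 + 6*f + 6*f) = -16*(-18 + 12*f) = 288 - 192*f)
-57869/T(x(-14, 9)) = -57869/(288 - (-2688)*(5 - 14)) = -57869/(288 - (-2688)*(-9)) = -57869/(288 - 192*126) = -57869/(288 - 24192) = -57869/(-23904) = -57869*(-1/23904) = 57869/23904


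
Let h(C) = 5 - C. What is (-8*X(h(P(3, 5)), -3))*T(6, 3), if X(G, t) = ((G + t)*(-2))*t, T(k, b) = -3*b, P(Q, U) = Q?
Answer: -432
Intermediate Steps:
X(G, t) = t*(-2*G - 2*t) (X(G, t) = (-2*G - 2*t)*t = t*(-2*G - 2*t))
(-8*X(h(P(3, 5)), -3))*T(6, 3) = (-(-16)*(-3)*((5 - 1*3) - 3))*(-3*3) = -(-16)*(-3)*((5 - 3) - 3)*(-9) = -(-16)*(-3)*(2 - 3)*(-9) = -(-16)*(-3)*(-1)*(-9) = -8*(-6)*(-9) = 48*(-9) = -432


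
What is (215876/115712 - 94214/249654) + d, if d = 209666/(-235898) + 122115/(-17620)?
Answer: -2375587168689253393/375229619978014464 ≈ -6.3310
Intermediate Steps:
d = -3250099919/415652276 (d = 209666*(-1/235898) + 122115*(-1/17620) = -104833/117949 - 24423/3524 = -3250099919/415652276 ≈ -7.8193)
(215876/115712 - 94214/249654) + d = (215876/115712 - 94214/249654) - 3250099919/415652276 = (215876*(1/115712) - 94214*1/249654) - 3250099919/415652276 = (53969/28928 - 47107/124827) - 3250099919/415652276 = 5374077067/3610995456 - 3250099919/415652276 = -2375587168689253393/375229619978014464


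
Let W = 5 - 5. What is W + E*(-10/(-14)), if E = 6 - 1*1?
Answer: 25/7 ≈ 3.5714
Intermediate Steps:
W = 0
E = 5 (E = 6 - 1 = 5)
W + E*(-10/(-14)) = 0 + 5*(-10/(-14)) = 0 + 5*(-10*(-1/14)) = 0 + 5*(5/7) = 0 + 25/7 = 25/7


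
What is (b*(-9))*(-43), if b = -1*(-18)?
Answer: 6966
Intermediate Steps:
b = 18
(b*(-9))*(-43) = (18*(-9))*(-43) = -162*(-43) = 6966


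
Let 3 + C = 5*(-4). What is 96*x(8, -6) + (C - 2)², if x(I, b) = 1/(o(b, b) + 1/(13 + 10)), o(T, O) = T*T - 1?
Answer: 252979/403 ≈ 627.74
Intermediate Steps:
o(T, O) = -1 + T² (o(T, O) = T² - 1 = -1 + T²)
C = -23 (C = -3 + 5*(-4) = -3 - 20 = -23)
x(I, b) = 1/(-22/23 + b²) (x(I, b) = 1/((-1 + b²) + 1/(13 + 10)) = 1/((-1 + b²) + 1/23) = 1/(-22/23 + b²))
96*x(8, -6) + (C - 2)² = 96*(23/(-22 + 23*(-6)²)) + (-23 - 2)² = 96*(23/(-22 + 23*36)) + (-25)² = 96*(23/(-22 + 828)) + 625 = 96*(23/806) + 625 = 1104/403 + 625 = 252979/403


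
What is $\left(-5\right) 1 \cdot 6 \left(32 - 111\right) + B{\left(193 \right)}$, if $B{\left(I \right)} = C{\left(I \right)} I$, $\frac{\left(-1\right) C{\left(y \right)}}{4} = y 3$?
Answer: $-444618$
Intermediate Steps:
$C{\left(y \right)} = - 12 y$ ($C{\left(y \right)} = - 4 y 3 = - 4 \cdot 3 y = - 12 y$)
$B{\left(I \right)} = - 12 I^{2}$ ($B{\left(I \right)} = - 12 I I = - 12 I^{2}$)
$\left(-5\right) 1 \cdot 6 \left(32 - 111\right) + B{\left(193 \right)} = \left(-5\right) 1 \cdot 6 \left(32 - 111\right) - 12 \cdot 193^{2} = \left(-5\right) 6 \left(-79\right) - 446988 = \left(-30\right) \left(-79\right) - 446988 = 2370 - 446988 = -444618$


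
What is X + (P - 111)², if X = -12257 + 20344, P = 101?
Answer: 8187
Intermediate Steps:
X = 8087
X + (P - 111)² = 8087 + (101 - 111)² = 8087 + (-10)² = 8087 + 100 = 8187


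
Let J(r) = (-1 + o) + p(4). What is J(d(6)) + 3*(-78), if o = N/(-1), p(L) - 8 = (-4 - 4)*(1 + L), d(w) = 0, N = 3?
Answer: -270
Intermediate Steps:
p(L) = -8*L (p(L) = 8 + (-4 - 4)*(1 + L) = 8 - 8*(1 + L) = 8 + (-8 - 8*L) = -8*L)
o = -3 (o = 3/(-1) = 3*(-1) = -3)
J(r) = -36 (J(r) = (-1 - 3) - 8*4 = -4 - 32 = -36)
J(d(6)) + 3*(-78) = -36 + 3*(-78) = -36 - 234 = -270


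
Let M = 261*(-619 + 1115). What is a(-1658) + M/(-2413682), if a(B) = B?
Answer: -2001007106/1206841 ≈ -1658.1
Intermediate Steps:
M = 129456 (M = 261*496 = 129456)
a(-1658) + M/(-2413682) = -1658 + 129456/(-2413682) = -1658 + 129456*(-1/2413682) = -1658 - 64728/1206841 = -2001007106/1206841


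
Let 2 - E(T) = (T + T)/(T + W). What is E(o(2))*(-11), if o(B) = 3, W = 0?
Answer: 0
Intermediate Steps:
E(T) = 0 (E(T) = 2 - (T + T)/(T + 0) = 2 - 2*T/T = 2 - 1*2 = 2 - 2 = 0)
E(o(2))*(-11) = 0*(-11) = 0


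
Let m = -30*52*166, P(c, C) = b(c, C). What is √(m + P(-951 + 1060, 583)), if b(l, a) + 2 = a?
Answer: I*√258379 ≈ 508.31*I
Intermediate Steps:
b(l, a) = -2 + a
P(c, C) = -2 + C
m = -258960 (m = -1560*166 = -258960)
√(m + P(-951 + 1060, 583)) = √(-258960 + (-2 + 583)) = √(-258960 + 581) = √(-258379) = I*√258379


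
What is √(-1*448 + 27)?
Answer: I*√421 ≈ 20.518*I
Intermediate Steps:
√(-1*448 + 27) = √(-448 + 27) = √(-421) = I*√421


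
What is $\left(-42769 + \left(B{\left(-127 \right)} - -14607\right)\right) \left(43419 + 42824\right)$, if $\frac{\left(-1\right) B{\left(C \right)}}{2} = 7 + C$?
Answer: $-2408077046$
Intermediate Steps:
$B{\left(C \right)} = -14 - 2 C$ ($B{\left(C \right)} = - 2 \left(7 + C\right) = -14 - 2 C$)
$\left(-42769 + \left(B{\left(-127 \right)} - -14607\right)\right) \left(43419 + 42824\right) = \left(-42769 - -14847\right) \left(43419 + 42824\right) = \left(-42769 + \left(\left(-14 + 254\right) + 14607\right)\right) 86243 = \left(-42769 + \left(240 + 14607\right)\right) 86243 = \left(-42769 + 14847\right) 86243 = \left(-27922\right) 86243 = -2408077046$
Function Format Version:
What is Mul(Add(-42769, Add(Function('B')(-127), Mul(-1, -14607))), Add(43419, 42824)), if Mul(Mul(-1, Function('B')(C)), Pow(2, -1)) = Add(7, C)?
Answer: -2408077046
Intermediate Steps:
Function('B')(C) = Add(-14, Mul(-2, C)) (Function('B')(C) = Mul(-2, Add(7, C)) = Add(-14, Mul(-2, C)))
Mul(Add(-42769, Add(Function('B')(-127), Mul(-1, -14607))), Add(43419, 42824)) = Mul(Add(-42769, Add(Add(-14, Mul(-2, -127)), Mul(-1, -14607))), Add(43419, 42824)) = Mul(Add(-42769, Add(Add(-14, 254), 14607)), 86243) = Mul(Add(-42769, Add(240, 14607)), 86243) = Mul(Add(-42769, 14847), 86243) = Mul(-27922, 86243) = -2408077046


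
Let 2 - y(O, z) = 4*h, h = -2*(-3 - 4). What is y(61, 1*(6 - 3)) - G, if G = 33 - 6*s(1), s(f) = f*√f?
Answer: -81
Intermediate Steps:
h = 14 (h = -2*(-7) = 14)
s(f) = f^(3/2)
G = 27 (G = 33 - 6*1^(3/2) = 33 - 6*1 = 33 - 6 = 27)
y(O, z) = -54 (y(O, z) = 2 - 4*14 = 2 - 1*56 = 2 - 56 = -54)
y(61, 1*(6 - 3)) - G = -54 - 1*27 = -54 - 27 = -81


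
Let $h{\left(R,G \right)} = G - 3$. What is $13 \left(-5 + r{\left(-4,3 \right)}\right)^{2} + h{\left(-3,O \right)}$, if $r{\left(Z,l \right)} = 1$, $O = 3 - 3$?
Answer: $205$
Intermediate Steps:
$O = 0$
$h{\left(R,G \right)} = -3 + G$
$13 \left(-5 + r{\left(-4,3 \right)}\right)^{2} + h{\left(-3,O \right)} = 13 \left(-5 + 1\right)^{2} + \left(-3 + 0\right) = 13 \left(-4\right)^{2} - 3 = 13 \cdot 16 - 3 = 208 - 3 = 205$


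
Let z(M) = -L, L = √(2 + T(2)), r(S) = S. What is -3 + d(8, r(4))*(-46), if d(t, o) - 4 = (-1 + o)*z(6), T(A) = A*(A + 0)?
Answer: -187 + 138*√6 ≈ 151.03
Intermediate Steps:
T(A) = A² (T(A) = A*A = A²)
L = √6 (L = √(2 + 2²) = √(2 + 4) = √6 ≈ 2.4495)
z(M) = -√6
d(t, o) = 4 - √6*(-1 + o) (d(t, o) = 4 + (-1 + o)*(-√6) = 4 - √6*(-1 + o))
-3 + d(8, r(4))*(-46) = -3 + (4 + √6 - 1*4*√6)*(-46) = -3 + (4 + √6 - 4*√6)*(-46) = -3 + (4 - 3*√6)*(-46) = -3 + (-184 + 138*√6) = -187 + 138*√6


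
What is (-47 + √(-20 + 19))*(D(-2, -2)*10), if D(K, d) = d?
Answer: 940 - 20*I ≈ 940.0 - 20.0*I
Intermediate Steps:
(-47 + √(-20 + 19))*(D(-2, -2)*10) = (-47 + √(-20 + 19))*(-2*10) = (-47 + √(-1))*(-20) = (-47 + I)*(-20) = 940 - 20*I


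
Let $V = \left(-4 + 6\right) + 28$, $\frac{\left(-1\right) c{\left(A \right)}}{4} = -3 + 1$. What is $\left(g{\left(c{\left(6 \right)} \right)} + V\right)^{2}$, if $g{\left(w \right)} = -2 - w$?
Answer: $400$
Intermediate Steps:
$c{\left(A \right)} = 8$ ($c{\left(A \right)} = - 4 \left(-3 + 1\right) = \left(-4\right) \left(-2\right) = 8$)
$V = 30$ ($V = 2 + 28 = 30$)
$\left(g{\left(c{\left(6 \right)} \right)} + V\right)^{2} = \left(\left(-2 - 8\right) + 30\right)^{2} = \left(-10 + 30\right)^{2} = 20^{2} = 400$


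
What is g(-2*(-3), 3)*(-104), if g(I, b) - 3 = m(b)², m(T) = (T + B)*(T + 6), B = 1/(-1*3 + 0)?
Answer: -60216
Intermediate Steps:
B = -⅓ (B = 1/(-3 + 0) = 1/(-3) = -⅓ ≈ -0.33333)
m(T) = (6 + T)*(-⅓ + T) (m(T) = (T - ⅓)*(T + 6) = (-⅓ + T)*(6 + T) = (6 + T)*(-⅓ + T))
g(I, b) = 3 + (-2 + b² + 17*b/3)²
g(-2*(-3), 3)*(-104) = (3 + (-6 + 3*3² + 17*3)²/9)*(-104) = (3 + (-6 + 3*9 + 51)²/9)*(-104) = (3 + (-6 + 27 + 51)²/9)*(-104) = (3 + (⅑)*72²)*(-104) = (3 + (⅑)*5184)*(-104) = (3 + 576)*(-104) = 579*(-104) = -60216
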